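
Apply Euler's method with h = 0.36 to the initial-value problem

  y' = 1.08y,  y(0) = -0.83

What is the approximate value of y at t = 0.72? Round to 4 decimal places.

-1.6009

Euler: y_{n+1} = y_n + h·f(t_n, y_n).
t=0.000000, y=-0.830000: f=-0.896400 → y ← -0.830000 + 0.36·(-0.896400) = -1.152704
t=0.360000, y=-1.152704: f=-1.244920 → y ← -1.152704 + 0.36·(-1.244920) = -1.600875
y(0.72) ≈ -1.6009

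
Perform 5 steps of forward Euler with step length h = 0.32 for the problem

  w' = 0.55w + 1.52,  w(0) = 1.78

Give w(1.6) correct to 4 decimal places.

7.4561

Euler: w_{n+1} = w_n + h·f(x_n, w_n).
x=0.000000, w=1.780000: f=2.499000 → w ← 1.780000 + 0.32·2.499000 = 2.579680
x=0.320000, w=2.579680: f=2.938824 → w ← 2.579680 + 0.32·2.938824 = 3.520104
x=0.640000, w=3.520104: f=3.456057 → w ← 3.520104 + 0.32·3.456057 = 4.626042
x=0.960000, w=4.626042: f=4.064323 → w ← 4.626042 + 0.32·4.064323 = 5.926625
x=1.280000, w=5.926625: f=4.779644 → w ← 5.926625 + 0.32·4.779644 = 7.456111
w(1.6) ≈ 7.4561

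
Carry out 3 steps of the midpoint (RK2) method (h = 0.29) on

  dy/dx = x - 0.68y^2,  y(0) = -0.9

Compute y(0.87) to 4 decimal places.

Midpoint: k1 = f(x_n, y_n); k2 = f(x_n + h/2, y_n + (h/2)·k1); y_{n+1} = y_n + h·k2.
x=0.000000, y=-0.900000:
  k1 = f(0.000000, -0.900000) = -0.550800
  k2 = f(0.145000, -0.979866) = -0.507893
  y ← -0.900000 + 0.29·(-0.507893) = -1.047289
x=0.290000, y=-1.047289:
  k1 = f(0.290000, -1.047289) = -0.455834
  k2 = f(0.435000, -1.113385) = -0.407946
  y ← -1.047289 + 0.29·(-0.407946) = -1.165593
x=0.580000, y=-1.165593:
  k1 = f(0.580000, -1.165593) = -0.343853
  k2 = f(0.725000, -1.215452) = -0.279580
  y ← -1.165593 + 0.29·(-0.279580) = -1.246672
y(0.87) ≈ -1.2467

-1.2467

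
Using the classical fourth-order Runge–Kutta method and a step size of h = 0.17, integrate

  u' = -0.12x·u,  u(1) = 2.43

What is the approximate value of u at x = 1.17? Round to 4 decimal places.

2.3768

RK4: k1 = f(x_n, u_n); k2 = f(x_n + h/2, u_n + (h/2)·k1); k3 = f(x_n + h/2, u_n + (h/2)·k2); k4 = f(x_n + h, u_n + h·k3); u_{n+1} = u_n + (h/6)·(k1 + 2k2 + 2k3 + k4).
x=1.000000, u=2.430000:
  k1 = f(1.000000, 2.430000) = -0.291600
  k2 = f(1.085000, 2.405214) = -0.313159
  k3 = f(1.085000, 2.403381) = -0.312920
  k4 = f(1.170000, 2.376804) = -0.333703
  u ← 2.430000 + (0.17/6)·(k1 + 2k2 + 2k3 + k4) = 2.376805
u(1.17) ≈ 2.3768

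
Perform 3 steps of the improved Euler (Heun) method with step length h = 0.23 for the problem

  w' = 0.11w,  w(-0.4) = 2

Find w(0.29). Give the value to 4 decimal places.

Heun: k1 = f(t_n, w_n); k2 = f(t_n + h, w_n + h·k1); w_{n+1} = w_n + (h/2)·(k1 + k2).
t=-0.400000, w=2.000000:
  k1 = f(-0.400000, 2.000000) = 0.220000
  k2 = f(-0.170000, 2.050600) = 0.225566
  w ← 2.000000 + (0.23/2)·(0.220000 + 0.225566) = 2.051240
t=-0.170000, w=2.051240:
  k1 = f(-0.170000, 2.051240) = 0.225636
  k2 = f(0.060000, 2.103136) = 0.231345
  w ← 2.051240 + (0.23/2)·(0.225636 + 0.231345) = 2.103793
t=0.060000, w=2.103793:
  k1 = f(0.060000, 2.103793) = 0.231417
  k2 = f(0.290000, 2.157019) = 0.237272
  w ← 2.103793 + (0.23/2)·(0.231417 + 0.237272) = 2.157692
w(0.29) ≈ 2.1577

2.1577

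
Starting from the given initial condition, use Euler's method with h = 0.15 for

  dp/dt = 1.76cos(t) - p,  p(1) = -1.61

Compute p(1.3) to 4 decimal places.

-0.9341

Euler: p_{n+1} = p_n + h·f(t_n, p_n).
t=1.000000, p=-1.610000: f=2.560932 → p ← -1.610000 + 0.15·2.560932 = -1.225860
t=1.150000, p=-1.225860: f=1.944798 → p ← -1.225860 + 0.15·1.944798 = -0.934140
p(1.3) ≈ -0.9341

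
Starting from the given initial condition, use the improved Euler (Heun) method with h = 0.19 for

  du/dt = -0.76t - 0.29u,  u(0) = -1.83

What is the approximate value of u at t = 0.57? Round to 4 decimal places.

Heun: k1 = f(t_n, u_n); k2 = f(t_n + h, u_n + h·k1); u_{n+1} = u_n + (h/2)·(k1 + k2).
t=0.000000, u=-1.830000:
  k1 = f(0.000000, -1.830000) = 0.530700
  k2 = f(0.190000, -1.729167) = 0.357058
  u ← -1.830000 + (0.19/2)·(0.530700 + 0.357058) = -1.745663
t=0.190000, u=-1.745663:
  k1 = f(0.190000, -1.745663) = 0.361842
  k2 = f(0.380000, -1.676913) = 0.197505
  u ← -1.745663 + (0.19/2)·(0.361842 + 0.197505) = -1.692525
t=0.380000, u=-1.692525:
  k1 = f(0.380000, -1.692525) = 0.202032
  k2 = f(0.570000, -1.654139) = 0.046500
  u ← -1.692525 + (0.19/2)·(0.202032 + 0.046500) = -1.668914
u(0.57) ≈ -1.6689

-1.6689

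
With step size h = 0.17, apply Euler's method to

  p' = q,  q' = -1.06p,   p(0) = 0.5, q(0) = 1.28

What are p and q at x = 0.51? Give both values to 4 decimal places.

Euler on (p,q): p_{n+1} = p_n + h·p', q_{n+1} = q_n + h·q'.
0.000000: (0.500000, 1.280000); f=(1.280000, -0.530000) → (0.717600, 1.189900)
0.170000: (0.717600, 1.189900); f=(1.189900, -0.760656) → (0.919883, 1.060588)
0.340000: (0.919883, 1.060588); f=(1.060588, -0.975076) → (1.100183, 0.894826)
(p(0.51), q(0.51)) ≈ (1.1002, 0.8948)

1.1002, 0.8948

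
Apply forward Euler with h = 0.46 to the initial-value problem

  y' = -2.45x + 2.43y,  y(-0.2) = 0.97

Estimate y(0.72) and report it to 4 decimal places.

Euler: y_{n+1} = y_n + h·f(x_n, y_n).
x=-0.200000, y=0.970000: f=2.847100 → y ← 0.970000 + 0.46·2.847100 = 2.279666
x=0.260000, y=2.279666: f=4.902588 → y ← 2.279666 + 0.46·4.902588 = 4.534857
y(0.72) ≈ 4.5349

4.5349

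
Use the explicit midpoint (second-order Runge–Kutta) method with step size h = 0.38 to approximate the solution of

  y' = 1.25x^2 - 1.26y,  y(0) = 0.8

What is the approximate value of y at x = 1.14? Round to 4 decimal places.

Midpoint: k1 = f(x_n, y_n); k2 = f(x_n + h/2, y_n + (h/2)·k1); y_{n+1} = y_n + h·k2.
x=0.000000, y=0.800000:
  k1 = f(0.000000, 0.800000) = -1.008000
  k2 = f(0.190000, 0.608480) = -0.721560
  y ← 0.800000 + 0.38·(-0.721560) = 0.525807
x=0.380000, y=0.525807:
  k1 = f(0.380000, 0.525807) = -0.482017
  k2 = f(0.570000, 0.434224) = -0.140997
  y ← 0.525807 + 0.38·(-0.140997) = 0.472228
x=0.760000, y=0.472228:
  k1 = f(0.760000, 0.472228) = 0.126992
  k2 = f(0.950000, 0.496357) = 0.502715
  y ← 0.472228 + 0.38·0.502715 = 0.663260
y(1.14) ≈ 0.6633

0.6633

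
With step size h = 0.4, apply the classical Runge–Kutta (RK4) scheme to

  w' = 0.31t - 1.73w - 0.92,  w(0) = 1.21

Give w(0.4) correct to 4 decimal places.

RK4: k1 = f(t_n, w_n); k2 = f(t_n + h/2, w_n + (h/2)·k1); k3 = f(t_n + h/2, w_n + (h/2)·k2); k4 = f(t_n + h, w_n + h·k3); w_{n+1} = w_n + (h/6)·(k1 + 2k2 + 2k3 + k4).
t=0.000000, w=1.210000:
  k1 = f(0.000000, 1.210000) = -3.013300
  k2 = f(0.200000, 0.607340) = -1.908698
  k3 = f(0.200000, 0.828260) = -2.290890
  k4 = f(0.400000, 0.293644) = -1.304004
  w ← 1.210000 + (0.4/6)·(k1 + 2k2 + 2k3 + k4) = 0.362235
w(0.4) ≈ 0.3622

0.3622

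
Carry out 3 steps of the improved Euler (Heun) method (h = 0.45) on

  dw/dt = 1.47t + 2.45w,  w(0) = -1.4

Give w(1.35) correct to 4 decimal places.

-24.0508

Heun: k1 = f(t_n, w_n); k2 = f(t_n + h, w_n + h·k1); w_{n+1} = w_n + (h/2)·(k1 + k2).
t=0.000000, w=-1.400000:
  k1 = f(0.000000, -1.400000) = -3.430000
  k2 = f(0.450000, -2.943500) = -6.550075
  w ← -1.400000 + (0.45/2)·(-3.430000 + (-6.550075)) = -3.645517
t=0.450000, w=-3.645517:
  k1 = f(0.450000, -3.645517) = -8.270016
  k2 = f(0.900000, -7.367024) = -16.726209
  w ← -3.645517 + (0.45/2)·(-8.270016 + (-16.726209)) = -9.269668
t=0.900000, w=-9.269668:
  k1 = f(0.900000, -9.269668) = -21.387686
  k2 = f(1.350000, -18.894126) = -44.306109
  w ← -9.269668 + (0.45/2)·(-21.387686 + (-44.306109)) = -24.050772
w(1.35) ≈ -24.0508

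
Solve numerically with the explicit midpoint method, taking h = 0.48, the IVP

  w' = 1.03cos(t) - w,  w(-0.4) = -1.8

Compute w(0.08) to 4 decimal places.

-0.7646

Midpoint: k1 = f(t_n, w_n); k2 = f(t_n + h/2, w_n + (h/2)·k1); w_{n+1} = w_n + h·k2.
t=-0.400000, w=-1.800000:
  k1 = f(-0.400000, -1.800000) = 2.748693
  k2 = f(-0.160000, -1.140314) = 2.157158
  w ← -1.800000 + 0.48·2.157158 = -0.764564
w(0.08) ≈ -0.7646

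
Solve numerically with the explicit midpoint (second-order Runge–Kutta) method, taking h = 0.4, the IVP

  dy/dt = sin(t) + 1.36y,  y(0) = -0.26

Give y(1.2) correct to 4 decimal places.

-0.1634

Midpoint: k1 = f(t_n, y_n); k2 = f(t_n + h/2, y_n + (h/2)·k1); y_{n+1} = y_n + h·k2.
t=0.000000, y=-0.260000:
  k1 = f(0.000000, -0.260000) = -0.353600
  k2 = f(0.200000, -0.330720) = -0.251110
  y ← -0.260000 + 0.4·(-0.251110) = -0.360444
t=0.400000, y=-0.360444:
  k1 = f(0.400000, -0.360444) = -0.100785
  k2 = f(0.600000, -0.380601) = 0.047025
  y ← -0.360444 + 0.4·0.047025 = -0.341634
t=0.800000, y=-0.341634:
  k1 = f(0.800000, -0.341634) = 0.252734
  k2 = f(1.000000, -0.291087) = 0.445592
  y ← -0.341634 + 0.4·0.445592 = -0.163397
y(1.2) ≈ -0.1634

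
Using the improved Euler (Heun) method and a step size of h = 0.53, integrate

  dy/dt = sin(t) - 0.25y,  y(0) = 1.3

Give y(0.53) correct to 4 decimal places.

Heun: k1 = f(t_n, y_n); k2 = f(t_n + h, y_n + h·k1); y_{n+1} = y_n + (h/2)·(k1 + k2).
t=0.000000, y=1.300000:
  k1 = f(0.000000, 1.300000) = -0.325000
  k2 = f(0.530000, 1.127750) = 0.223596
  y ← 1.300000 + (0.53/2)·(-0.325000 + 0.223596) = 1.273128
y(0.53) ≈ 1.2731

1.2731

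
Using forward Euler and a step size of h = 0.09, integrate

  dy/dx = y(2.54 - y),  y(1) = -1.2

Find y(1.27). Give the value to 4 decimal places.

Euler: y_{n+1} = y_n + h·f(x_n, y_n).
x=1.000000, y=-1.200000: f=-4.488000 → y ← -1.200000 + 0.09·(-4.488000) = -1.603920
x=1.090000, y=-1.603920: f=-6.646516 → y ← -1.603920 + 0.09·(-6.646516) = -2.202106
x=1.180000, y=-2.202106: f=-10.442623 → y ← -2.202106 + 0.09·(-10.442623) = -3.141943
y(1.27) ≈ -3.1419

-3.1419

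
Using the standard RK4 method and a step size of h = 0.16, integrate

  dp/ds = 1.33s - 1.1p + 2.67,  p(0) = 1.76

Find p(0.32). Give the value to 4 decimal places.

2.0188

RK4: k1 = f(s_n, p_n); k2 = f(s_n + h/2, p_n + (h/2)·k1); k3 = f(s_n + h/2, p_n + (h/2)·k2); k4 = f(s_n + h, p_n + h·k3); p_{n+1} = p_n + (h/6)·(k1 + 2k2 + 2k3 + k4).
s=0.000000, p=1.760000:
  k1 = f(0.000000, 1.760000) = 0.734000
  k2 = f(0.080000, 1.818720) = 0.775808
  k3 = f(0.080000, 1.822065) = 0.772129
  k4 = f(0.160000, 1.883541) = 0.810905
  p ← 1.760000 + (0.16/6)·(k1 + 2k2 + 2k3 + k4) = 1.883754
s=0.160000, p=1.883754:
  k1 = f(0.160000, 1.883754) = 0.810670
  k2 = f(0.240000, 1.948608) = 0.845731
  k3 = f(0.240000, 1.951413) = 0.842646
  k4 = f(0.320000, 2.018577) = 0.875165
  p ← 1.883754 + (0.16/6)·(k1 + 2k2 + 2k3 + k4) = 2.018757
p(0.32) ≈ 2.0188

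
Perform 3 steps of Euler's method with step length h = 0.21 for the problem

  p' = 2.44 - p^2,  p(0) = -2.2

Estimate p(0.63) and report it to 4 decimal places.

Euler: p_{n+1} = p_n + h·f(x_n, p_n).
x=0.000000, p=-2.200000: f=-2.400000 → p ← -2.200000 + 0.21·(-2.400000) = -2.704000
x=0.210000, p=-2.704000: f=-4.871616 → p ← -2.704000 + 0.21·(-4.871616) = -3.727039
x=0.420000, p=-3.727039: f=-11.450822 → p ← -3.727039 + 0.21·(-11.450822) = -6.131712
p(0.63) ≈ -6.1317

-6.1317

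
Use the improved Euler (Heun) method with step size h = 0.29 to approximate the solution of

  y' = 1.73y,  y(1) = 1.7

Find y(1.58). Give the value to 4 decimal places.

Heun: k1 = f(x_n, y_n); k2 = f(x_n + h, y_n + h·k1); y_{n+1} = y_n + (h/2)·(k1 + k2).
x=1.000000, y=1.700000:
  k1 = f(1.000000, 1.700000) = 2.941000
  k2 = f(1.290000, 2.552890) = 4.416500
  y ← 1.700000 + (0.29/2)·(2.941000 + 4.416500) = 2.766837
x=1.290000, y=2.766837:
  k1 = f(1.290000, 2.766837) = 4.786629
  k2 = f(1.580000, 4.154960) = 7.188080
  y ← 2.766837 + (0.29/2)·(4.786629 + 7.188080) = 4.503170
y(1.58) ≈ 4.5032

4.5032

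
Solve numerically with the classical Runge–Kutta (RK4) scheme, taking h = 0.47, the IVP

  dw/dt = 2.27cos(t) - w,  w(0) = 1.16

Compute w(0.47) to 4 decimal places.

RK4: k1 = f(t_n, w_n); k2 = f(t_n + h/2, w_n + (h/2)·k1); k3 = f(t_n + h/2, w_n + (h/2)·k2); k4 = f(t_n + h, w_n + h·k3); w_{n+1} = w_n + (h/6)·(k1 + 2k2 + 2k3 + k4).
t=0.000000, w=1.160000:
  k1 = f(0.000000, 1.160000) = 1.110000
  k2 = f(0.235000, 1.420850) = 0.786758
  k3 = f(0.235000, 1.344888) = 0.862720
  k4 = f(0.470000, 1.565478) = 0.458382
  w ← 1.160000 + (0.47/6)·(k1 + 2k2 + 2k3 + k4) = 1.541275
w(0.47) ≈ 1.5413

1.5413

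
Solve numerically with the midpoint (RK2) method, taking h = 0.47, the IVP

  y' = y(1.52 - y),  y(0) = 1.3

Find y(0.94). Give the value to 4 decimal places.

Midpoint: k1 = f(x_n, y_n); k2 = f(x_n + h/2, y_n + (h/2)·k1); y_{n+1} = y_n + h·k2.
x=0.000000, y=1.300000:
  k1 = f(0.000000, 1.300000) = 0.286000
  k2 = f(0.235000, 1.367210) = 0.208896
  y ← 1.300000 + 0.47·0.208896 = 1.398181
x=0.470000, y=1.398181:
  k1 = f(0.470000, 1.398181) = 0.170325
  k2 = f(0.705000, 1.438207) = 0.117635
  y ← 1.398181 + 0.47·0.117635 = 1.453469
y(0.94) ≈ 1.4535

1.4535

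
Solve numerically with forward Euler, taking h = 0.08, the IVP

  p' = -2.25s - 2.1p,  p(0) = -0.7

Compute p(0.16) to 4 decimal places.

-0.4990

Euler: p_{n+1} = p_n + h·f(s_n, p_n).
s=0.000000, p=-0.700000: f=1.470000 → p ← -0.700000 + 0.08·1.470000 = -0.582400
s=0.080000, p=-0.582400: f=1.043040 → p ← -0.582400 + 0.08·1.043040 = -0.498957
p(0.16) ≈ -0.4990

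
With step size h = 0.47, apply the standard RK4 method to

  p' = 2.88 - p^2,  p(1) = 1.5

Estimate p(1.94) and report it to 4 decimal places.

1.6826

RK4: k1 = f(x_n, p_n); k2 = f(x_n + h/2, p_n + (h/2)·k1); k3 = f(x_n + h/2, p_n + (h/2)·k2); k4 = f(x_n + h, p_n + h·k3); p_{n+1} = p_n + (h/6)·(k1 + 2k2 + 2k3 + k4).
x=1.000000, p=1.500000:
  k1 = f(1.000000, 1.500000) = 0.630000
  k2 = f(1.235000, 1.648050) = 0.163931
  k3 = f(1.235000, 1.538524) = 0.512944
  k4 = f(1.470000, 1.741084) = -0.151373
  p ← 1.500000 + (0.47/6)·(k1 + 2k2 + 2k3 + k4) = 1.643536
x=1.470000, p=1.643536:
  k1 = f(1.470000, 1.643536) = 0.178788
  k2 = f(1.705000, 1.685552) = 0.038916
  k3 = f(1.705000, 1.652682) = 0.148644
  k4 = f(1.940000, 1.713399) = -0.055736
  p ← 1.643536 + (0.47/6)·(k1 + 2k2 + 2k3 + k4) = 1.682560
p(1.94) ≈ 1.6826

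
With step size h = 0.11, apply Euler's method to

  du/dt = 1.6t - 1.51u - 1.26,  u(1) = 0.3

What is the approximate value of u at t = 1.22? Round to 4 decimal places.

0.2966

Euler: u_{n+1} = u_n + h·f(t_n, u_n).
t=1.000000, u=0.300000: f=-0.113000 → u ← 0.300000 + 0.11·(-0.113000) = 0.287570
t=1.110000, u=0.287570: f=0.081769 → u ← 0.287570 + 0.11·0.081769 = 0.296565
u(1.22) ≈ 0.2966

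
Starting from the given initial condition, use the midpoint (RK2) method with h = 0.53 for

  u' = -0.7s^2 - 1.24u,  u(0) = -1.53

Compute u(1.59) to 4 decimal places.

-0.9013

Midpoint: k1 = f(s_n, u_n); k2 = f(s_n + h/2, u_n + (h/2)·k1); u_{n+1} = u_n + h·k2.
s=0.000000, u=-1.530000:
  k1 = f(0.000000, -1.530000) = 1.897200
  k2 = f(0.265000, -1.027242) = 1.224623
  u ← -1.530000 + 0.53·1.224623 = -0.880950
s=0.530000, u=-0.880950:
  k1 = f(0.530000, -0.880950) = 0.895748
  k2 = f(0.795000, -0.643577) = 0.355618
  u ← -0.880950 + 0.53·0.355618 = -0.692473
s=1.060000, u=-0.692473:
  k1 = f(1.060000, -0.692473) = 0.072146
  k2 = f(1.325000, -0.673354) = -0.393979
  u ← -0.692473 + 0.53·(-0.393979) = -0.901281
u(1.59) ≈ -0.9013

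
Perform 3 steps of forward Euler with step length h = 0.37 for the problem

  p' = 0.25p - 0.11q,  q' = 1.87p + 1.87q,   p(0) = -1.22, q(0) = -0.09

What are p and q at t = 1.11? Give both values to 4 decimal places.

-1.4361, -5.3848

Euler on (p,q): p_{n+1} = p_n + h·p', q_{n+1} = q_n + h·q'.
0.000000: (-1.220000, -0.090000); f=(-0.295100, -2.449700) → (-1.329187, -0.996389)
0.370000: (-1.329187, -0.996389); f=(-0.222694, -4.348827) → (-1.411584, -2.605455)
0.740000: (-1.411584, -2.605455); f=(-0.066296, -7.511863) → (-1.436113, -5.384844)
(p(1.11), q(1.11)) ≈ (-1.4361, -5.3848)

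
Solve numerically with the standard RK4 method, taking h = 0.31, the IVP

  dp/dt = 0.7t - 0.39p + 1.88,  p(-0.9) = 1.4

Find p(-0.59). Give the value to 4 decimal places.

1.6379

RK4: k1 = f(t_n, p_n); k2 = f(t_n + h/2, p_n + (h/2)·k1); k3 = f(t_n + h/2, p_n + (h/2)·k2); k4 = f(t_n + h, p_n + h·k3); p_{n+1} = p_n + (h/6)·(k1 + 2k2 + 2k3 + k4).
t=-0.900000, p=1.400000:
  k1 = f(-0.900000, 1.400000) = 0.704000
  k2 = f(-0.745000, 1.509120) = 0.769943
  k3 = f(-0.745000, 1.519341) = 0.765957
  k4 = f(-0.590000, 1.637447) = 0.828396
  p ← 1.400000 + (0.31/6)·(k1 + 2k2 + 2k3 + k4) = 1.637883
p(-0.59) ≈ 1.6379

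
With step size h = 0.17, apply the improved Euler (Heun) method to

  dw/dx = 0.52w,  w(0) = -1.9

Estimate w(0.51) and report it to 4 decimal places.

Heun: k1 = f(x_n, w_n); k2 = f(x_n + h, w_n + h·k1); w_{n+1} = w_n + (h/2)·(k1 + k2).
x=0.000000, w=-1.900000:
  k1 = f(0.000000, -1.900000) = -0.988000
  k2 = f(0.170000, -2.067960) = -1.075339
  w ← -1.900000 + (0.17/2)·(-0.988000 + (-1.075339)) = -2.075384
x=0.170000, w=-2.075384:
  k1 = f(0.170000, -2.075384) = -1.079200
  k2 = f(0.340000, -2.258848) = -1.174601
  w ← -2.075384 + (0.17/2)·(-1.079200 + (-1.174601)) = -2.266957
x=0.340000, w=-2.266957:
  k1 = f(0.340000, -2.266957) = -1.178818
  k2 = f(0.510000, -2.467356) = -1.283025
  w ← -2.266957 + (0.17/2)·(-1.178818 + (-1.283025)) = -2.476213
w(0.51) ≈ -2.4762

-2.4762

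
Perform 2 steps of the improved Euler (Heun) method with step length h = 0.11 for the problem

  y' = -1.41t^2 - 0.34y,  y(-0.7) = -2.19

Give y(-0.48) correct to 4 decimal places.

Heun: k1 = f(t_n, y_n); k2 = f(t_n + h, y_n + h·k1); y_{n+1} = y_n + (h/2)·(k1 + k2).
t=-0.700000, y=-2.190000:
  k1 = f(-0.700000, -2.190000) = 0.053700
  k2 = f(-0.590000, -2.184093) = 0.251771
  y ← -2.190000 + (0.11/2)·(0.053700 + 0.251771) = -2.173199
t=-0.590000, y=-2.173199:
  k1 = f(-0.590000, -2.173199) = 0.248067
  k2 = f(-0.480000, -2.145912) = 0.404746
  y ← -2.173199 + (0.11/2)·(0.248067 + 0.404746) = -2.137294
y(-0.48) ≈ -2.1373

-2.1373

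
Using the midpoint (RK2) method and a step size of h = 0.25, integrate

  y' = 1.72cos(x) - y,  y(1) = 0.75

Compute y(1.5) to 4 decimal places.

0.6466

Midpoint: k1 = f(x_n, y_n); k2 = f(x_n + h/2, y_n + (h/2)·k1); y_{n+1} = y_n + h·k2.
x=1.000000, y=0.750000:
  k1 = f(1.000000, 0.750000) = 0.179320
  k2 = f(1.125000, 0.772415) = -0.030791
  y ← 0.750000 + 0.25·(-0.030791) = 0.742302
x=1.250000, y=0.742302:
  k1 = f(1.250000, 0.742302) = -0.199948
  k2 = f(1.375000, 0.717309) = -0.382687
  y ← 0.742302 + 0.25·(-0.382687) = 0.646630
y(1.5) ≈ 0.6466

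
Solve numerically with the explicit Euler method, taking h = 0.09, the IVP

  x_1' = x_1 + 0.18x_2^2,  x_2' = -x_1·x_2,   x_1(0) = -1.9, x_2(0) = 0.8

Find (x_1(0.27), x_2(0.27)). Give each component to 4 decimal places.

-2.4128, 1.3336

Euler on (x_1,x_2): x_1_{n+1} = x_1_n + h·x_1', x_2_{n+1} = x_2_n + h·x_2'.
0.000000: (-1.900000, 0.800000); f=(-1.784800, 1.520000) → (-2.060632, 0.936800)
0.090000: (-2.060632, 0.936800); f=(-1.902665, 1.930400) → (-2.231872, 1.110536)
0.180000: (-2.231872, 1.110536); f=(-2.009880, 2.478574) → (-2.412761, 1.333608)
(x_1(0.27), x_2(0.27)) ≈ (-2.4128, 1.3336)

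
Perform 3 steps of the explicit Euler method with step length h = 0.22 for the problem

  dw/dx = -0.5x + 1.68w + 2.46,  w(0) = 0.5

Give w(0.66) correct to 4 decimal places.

Euler: w_{n+1} = w_n + h·f(x_n, w_n).
x=0.000000, w=0.500000: f=3.300000 → w ← 0.500000 + 0.22·3.300000 = 1.226000
x=0.220000, w=1.226000: f=4.409680 → w ← 1.226000 + 0.22·4.409680 = 2.196130
x=0.440000, w=2.196130: f=5.929498 → w ← 2.196130 + 0.22·5.929498 = 3.500619
w(0.66) ≈ 3.5006

3.5006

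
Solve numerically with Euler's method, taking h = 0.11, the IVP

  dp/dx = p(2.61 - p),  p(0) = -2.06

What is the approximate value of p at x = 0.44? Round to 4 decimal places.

-21.7662

Euler: p_{n+1} = p_n + h·f(x_n, p_n).
x=0.000000, p=-2.060000: f=-9.620200 → p ← -2.060000 + 0.11·(-9.620200) = -3.118222
x=0.110000, p=-3.118222: f=-17.861868 → p ← -3.118222 + 0.11·(-17.861868) = -5.083027
x=0.220000, p=-5.083027: f=-39.103870 → p ← -5.083027 + 0.11·(-39.103870) = -9.384453
x=0.330000, p=-9.384453: f=-112.561384 → p ← -9.384453 + 0.11·(-112.561384) = -21.766205
p(0.44) ≈ -21.7662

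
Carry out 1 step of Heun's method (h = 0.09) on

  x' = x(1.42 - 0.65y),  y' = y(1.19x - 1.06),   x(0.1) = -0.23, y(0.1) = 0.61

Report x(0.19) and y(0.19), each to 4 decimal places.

-0.2527, 0.5406

Heun on (x,y): k1 = f(s_n, state_n); k2 = f(s_n + h, state_n + h·k1); state_{n+1} = state_n + (h/2)·(k1 + k2).
0.100000: (-0.230000, 0.610000)
  k1 = (-0.235405, -0.813557)
  predictor → (-0.251186, 0.536780)
  k2 = (-0.269044, -0.729437)
  → (-0.252700, 0.540565)
(x(0.19), y(0.19)) ≈ (-0.2527, 0.5406)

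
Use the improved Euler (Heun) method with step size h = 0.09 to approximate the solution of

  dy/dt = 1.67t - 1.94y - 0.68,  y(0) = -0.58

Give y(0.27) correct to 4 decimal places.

Heun: k1 = f(t_n, y_n); k2 = f(t_n + h, y_n + h·k1); y_{n+1} = y_n + (h/2)·(k1 + k2).
t=0.000000, y=-0.580000:
  k1 = f(0.000000, -0.580000) = 0.445200
  k2 = f(0.090000, -0.539932) = 0.517768
  y ← -0.580000 + (0.09/2)·(0.445200 + 0.517768) = -0.536666
t=0.090000, y=-0.536666:
  k1 = f(0.090000, -0.536666) = 0.511433
  k2 = f(0.180000, -0.490637) = 0.572437
  y ← -0.536666 + (0.09/2)·(0.511433 + 0.572437) = -0.487892
t=0.180000, y=-0.487892:
  k1 = f(0.180000, -0.487892) = 0.567111
  k2 = f(0.270000, -0.436852) = 0.618393
  y ← -0.487892 + (0.09/2)·(0.567111 + 0.618393) = -0.434545
y(0.27) ≈ -0.4345

-0.4345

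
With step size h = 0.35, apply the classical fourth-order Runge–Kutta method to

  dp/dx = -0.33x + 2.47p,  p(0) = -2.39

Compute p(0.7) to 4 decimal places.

-13.5706

RK4: k1 = f(x_n, p_n); k2 = f(x_n + h/2, p_n + (h/2)·k1); k3 = f(x_n + h/2, p_n + (h/2)·k2); k4 = f(x_n + h, p_n + h·k3); p_{n+1} = p_n + (h/6)·(k1 + 2k2 + 2k3 + k4).
x=0.000000, p=-2.390000:
  k1 = f(0.000000, -2.390000) = -5.903300
  k2 = f(0.175000, -3.423078) = -8.512751
  k3 = f(0.175000, -3.879731) = -9.640687
  k4 = f(0.350000, -5.764240) = -14.353174
  p ← -2.390000 + (0.35/6)·(k1 + 2k2 + 2k3 + k4) = -5.689529
x=0.350000, p=-5.689529:
  k1 = f(0.350000, -5.689529) = -14.168636
  k2 = f(0.525000, -8.169040) = -20.350779
  k3 = f(0.525000, -9.250915) = -23.023010
  k4 = f(0.700000, -13.747582) = -34.187528
  p ← -5.689529 + (0.35/6)·(k1 + 2k2 + 2k3 + k4) = -13.570580
p(0.7) ≈ -13.5706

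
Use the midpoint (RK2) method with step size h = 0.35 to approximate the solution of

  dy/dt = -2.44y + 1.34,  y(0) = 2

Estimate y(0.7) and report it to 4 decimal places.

Midpoint: k1 = f(t_n, y_n); k2 = f(t_n + h/2, y_n + (h/2)·k1); y_{n+1} = y_n + h·k2.
t=0.000000, y=2.000000:
  k1 = f(0.000000, 2.000000) = -3.540000
  k2 = f(0.175000, 1.380500) = -2.028420
  y ← 2.000000 + 0.35·(-2.028420) = 1.290053
t=0.350000, y=1.290053:
  k1 = f(0.350000, 1.290053) = -1.807729
  k2 = f(0.525000, 0.973700) = -1.035829
  y ← 1.290053 + 0.35·(-1.035829) = 0.927513
y(0.7) ≈ 0.9275

0.9275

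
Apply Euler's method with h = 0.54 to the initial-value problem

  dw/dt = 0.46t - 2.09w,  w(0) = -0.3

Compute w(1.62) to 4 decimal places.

Euler: w_{n+1} = w_n + h·f(t_n, w_n).
t=0.000000, w=-0.300000: f=0.627000 → w ← -0.300000 + 0.54·0.627000 = 0.038580
t=0.540000, w=0.038580: f=0.167768 → w ← 0.038580 + 0.54·0.167768 = 0.129175
t=1.080000, w=0.129175: f=0.226825 → w ← 0.129175 + 0.54·0.226825 = 0.251660
w(1.62) ≈ 0.2517

0.2517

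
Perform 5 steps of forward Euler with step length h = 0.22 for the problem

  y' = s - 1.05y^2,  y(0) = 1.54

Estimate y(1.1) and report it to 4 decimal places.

Euler: y_{n+1} = y_n + h·f(s_n, y_n).
s=0.000000, y=1.540000: f=-2.490180 → y ← 1.540000 + 0.22·(-2.490180) = 0.992160
s=0.220000, y=0.992160: f=-0.813601 → y ← 0.992160 + 0.22·(-0.813601) = 0.813168
s=0.440000, y=0.813168: f=-0.254304 → y ← 0.813168 + 0.22·(-0.254304) = 0.757221
s=0.660000, y=0.757221: f=0.057947 → y ← 0.757221 + 0.22·0.057947 = 0.769969
s=0.880000, y=0.769969: f=0.257504 → y ← 0.769969 + 0.22·0.257504 = 0.826620
y(1.1) ≈ 0.8266

0.8266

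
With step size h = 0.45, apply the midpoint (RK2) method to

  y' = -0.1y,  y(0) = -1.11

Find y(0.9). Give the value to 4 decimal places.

-1.0145

Midpoint: k1 = f(t_n, y_n); k2 = f(t_n + h/2, y_n + (h/2)·k1); y_{n+1} = y_n + h·k2.
t=0.000000, y=-1.110000:
  k1 = f(0.000000, -1.110000) = 0.111000
  k2 = f(0.225000, -1.085025) = 0.108503
  y ← -1.110000 + 0.45·0.108503 = -1.061174
t=0.450000, y=-1.061174:
  k1 = f(0.450000, -1.061174) = 0.106117
  k2 = f(0.675000, -1.037297) = 0.103730
  y ← -1.061174 + 0.45·0.103730 = -1.014495
y(0.9) ≈ -1.0145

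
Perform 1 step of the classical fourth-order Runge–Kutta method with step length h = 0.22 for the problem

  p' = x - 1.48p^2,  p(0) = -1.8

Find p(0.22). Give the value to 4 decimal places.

RK4: k1 = f(x_n, p_n); k2 = f(x_n + h/2, p_n + (h/2)·k1); k3 = f(x_n + h/2, p_n + (h/2)·k2); k4 = f(x_n + h, p_n + h·k3); p_{n+1} = p_n + (h/6)·(k1 + 2k2 + 2k3 + k4).
x=0.000000, p=-1.800000:
  k1 = f(0.000000, -1.800000) = -4.795200
  k2 = f(0.110000, -2.327472) = -7.907346
  k3 = f(0.110000, -2.669808) = -10.439255
  k4 = f(0.220000, -4.096636) = -24.617994
  p ← -1.800000 + (0.22/6)·(k1 + 2k2 + 2k3 + k4) = -4.223901
p(0.22) ≈ -4.2239

-4.2239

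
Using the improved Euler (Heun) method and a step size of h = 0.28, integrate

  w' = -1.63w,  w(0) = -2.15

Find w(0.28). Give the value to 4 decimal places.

Heun: k1 = f(t_n, w_n); k2 = f(t_n + h, w_n + h·k1); w_{n+1} = w_n + (h/2)·(k1 + k2).
t=0.000000, w=-2.150000:
  k1 = f(0.000000, -2.150000) = 3.504500
  k2 = f(0.280000, -1.168740) = 1.905046
  w ← -2.150000 + (0.28/2)·(3.504500 + 1.905046) = -1.392664
w(0.28) ≈ -1.3927

-1.3927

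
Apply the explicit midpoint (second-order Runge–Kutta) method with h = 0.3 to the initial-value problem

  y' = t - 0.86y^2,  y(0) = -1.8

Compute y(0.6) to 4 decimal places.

-7.3519

Midpoint: k1 = f(t_n, y_n); k2 = f(t_n + h/2, y_n + (h/2)·k1); y_{n+1} = y_n + h·k2.
t=0.000000, y=-1.800000:
  k1 = f(0.000000, -1.800000) = -2.786400
  k2 = f(0.150000, -2.217960) = -4.080638
  y ← -1.800000 + 0.3·(-4.080638) = -3.024191
t=0.300000, y=-3.024191:
  k1 = f(0.300000, -3.024191) = -7.565331
  k2 = f(0.450000, -4.158991) = -14.425598
  y ← -3.024191 + 0.3·(-14.425598) = -7.351871
y(0.6) ≈ -7.3519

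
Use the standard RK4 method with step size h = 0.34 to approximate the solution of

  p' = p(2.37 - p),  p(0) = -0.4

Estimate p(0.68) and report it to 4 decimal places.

RK4: k1 = f(t_n, p_n); k2 = f(t_n + h/2, p_n + (h/2)·k1); k3 = f(t_n + h/2, p_n + (h/2)·k2); k4 = f(t_n + h, p_n + h·k3); p_{n+1} = p_n + (h/6)·(k1 + 2k2 + 2k3 + k4).
t=0.000000, p=-0.400000:
  k1 = f(0.000000, -0.400000) = -1.108000
  k2 = f(0.170000, -0.588360) = -1.740581
  k3 = f(0.170000, -0.695899) = -2.133555
  k4 = f(0.340000, -1.125409) = -3.933763
  p ← -0.400000 + (0.34/6)·(k1 + 2k2 + 2k3 + k4) = -1.124769
t=0.340000, p=-1.124769:
  k1 = f(0.340000, -1.124769) = -3.930806
  k2 = f(0.510000, -1.793006) = -7.464293
  k3 = f(0.510000, -2.393698) = -11.402857
  k4 = f(0.680000, -5.001740) = -36.871528
  p ← -1.124769 + (0.34/6)·(k1 + 2k2 + 2k3 + k4) = -5.575178
p(0.68) ≈ -5.5752

-5.5752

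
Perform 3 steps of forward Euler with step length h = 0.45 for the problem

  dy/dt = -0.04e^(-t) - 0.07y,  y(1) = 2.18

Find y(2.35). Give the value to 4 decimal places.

Euler: y_{n+1} = y_n + h·f(t_n, y_n).
t=1.000000, y=2.180000: f=-0.167315 → y ← 2.180000 + 0.45·(-0.167315) = 2.104708
t=1.450000, y=2.104708: f=-0.156712 → y ← 2.104708 + 0.45·(-0.156712) = 2.034188
t=1.900000, y=2.034188: f=-0.148376 → y ← 2.034188 + 0.45·(-0.148376) = 1.967418
y(2.35) ≈ 1.9674

1.9674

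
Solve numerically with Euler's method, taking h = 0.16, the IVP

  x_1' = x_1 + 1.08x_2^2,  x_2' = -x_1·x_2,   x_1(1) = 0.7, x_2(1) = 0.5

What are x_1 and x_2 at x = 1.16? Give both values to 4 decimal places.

0.8552, 0.4440

Euler on (x_1,x_2): x_1_{n+1} = x_1_n + h·x_1', x_2_{n+1} = x_2_n + h·x_2'.
1.000000: (0.700000, 0.500000); f=(0.970000, -0.350000) → (0.855200, 0.444000)
(x_1(1.16), x_2(1.16)) ≈ (0.8552, 0.4440)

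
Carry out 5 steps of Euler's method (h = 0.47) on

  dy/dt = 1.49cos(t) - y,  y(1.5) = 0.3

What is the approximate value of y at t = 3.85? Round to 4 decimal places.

-1.2161

Euler: y_{n+1} = y_n + h·f(t_n, y_n).
t=1.500000, y=0.300000: f=-0.194602 → y ← 0.300000 + 0.47·(-0.194602) = 0.208537
t=1.970000, y=0.208537: f=-0.787678 → y ← 0.208537 + 0.47·(-0.787678) = -0.161671
t=2.440000, y=-0.161671: f=-0.976413 → y ← -0.161671 + 0.47·(-0.976413) = -0.620586
t=2.910000, y=-0.620586: f=-0.829635 → y ← -0.620586 + 0.47·(-0.829635) = -1.010514
t=3.380000, y=-1.010514: f=-0.437342 → y ← -1.010514 + 0.47·(-0.437342) = -1.216065
y(3.85) ≈ -1.2161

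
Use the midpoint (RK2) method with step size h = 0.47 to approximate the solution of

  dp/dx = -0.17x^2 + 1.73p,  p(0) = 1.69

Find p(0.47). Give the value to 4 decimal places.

3.6184

Midpoint: k1 = f(x_n, p_n); k2 = f(x_n + h/2, p_n + (h/2)·k1); p_{n+1} = p_n + h·k2.
x=0.000000, p=1.690000:
  k1 = f(0.000000, 1.690000) = 2.923700
  k2 = f(0.235000, 2.377069) = 4.102942
  p ← 1.690000 + 0.47·4.102942 = 3.618383
p(0.47) ≈ 3.6184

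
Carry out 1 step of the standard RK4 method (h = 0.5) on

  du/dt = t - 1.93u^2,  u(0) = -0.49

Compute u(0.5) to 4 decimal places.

RK4: k1 = f(t_n, u_n); k2 = f(t_n + h/2, u_n + (h/2)·k1); k3 = f(t_n + h/2, u_n + (h/2)·k2); k4 = f(t_n + h, u_n + h·k3); u_{n+1} = u_n + (h/6)·(k1 + 2k2 + 2k3 + k4).
t=0.000000, u=-0.490000:
  k1 = f(0.000000, -0.490000) = -0.463393
  k2 = f(0.250000, -0.605848) = -0.458411
  k3 = f(0.250000, -0.604603) = -0.455501
  k4 = f(0.500000, -0.717750) = -0.494269
  u ← -0.490000 + (0.5/6)·(k1 + 2k2 + 2k3 + k4) = -0.722124
u(0.5) ≈ -0.7221

-0.7221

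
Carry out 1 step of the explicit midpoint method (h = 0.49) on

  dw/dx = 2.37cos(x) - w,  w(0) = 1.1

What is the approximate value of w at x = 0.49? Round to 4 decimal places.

1.5352

Midpoint: k1 = f(x_n, w_n); k2 = f(x_n + h/2, w_n + (h/2)·k1); w_{n+1} = w_n + h·k2.
x=0.000000, w=1.100000:
  k1 = f(0.000000, 1.100000) = 1.270000
  k2 = f(0.245000, 1.411150) = 0.888075
  w ← 1.100000 + 0.49·0.888075 = 1.535157
w(0.49) ≈ 1.5352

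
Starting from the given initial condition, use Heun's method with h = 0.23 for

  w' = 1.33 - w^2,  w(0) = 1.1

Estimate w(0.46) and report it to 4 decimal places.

Heun: k1 = f(s_n, w_n); k2 = f(s_n + h, w_n + h·k1); w_{n+1} = w_n + (h/2)·(k1 + k2).
s=0.000000, w=1.100000:
  k1 = f(0.000000, 1.100000) = 0.120000
  k2 = f(0.230000, 1.127600) = 0.058518
  w ← 1.100000 + (0.23/2)·(0.120000 + 0.058518) = 1.120530
s=0.230000, w=1.120530:
  k1 = f(0.230000, 1.120530) = 0.074413
  k2 = f(0.460000, 1.137645) = 0.035765
  w ← 1.120530 + (0.23/2)·(0.074413 + 0.035765) = 1.133200
w(0.46) ≈ 1.1332

1.1332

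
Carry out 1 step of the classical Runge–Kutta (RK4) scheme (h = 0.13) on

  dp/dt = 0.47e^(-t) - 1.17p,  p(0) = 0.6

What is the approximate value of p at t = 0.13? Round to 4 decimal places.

RK4: k1 = f(t_n, p_n); k2 = f(t_n + h/2, p_n + (h/2)·k1); k3 = f(t_n + h/2, p_n + (h/2)·k2); k4 = f(t_n + h, p_n + h·k3); p_{n+1} = p_n + (h/6)·(k1 + 2k2 + 2k3 + k4).
t=0.000000, p=0.600000:
  k1 = f(0.000000, 0.600000) = -0.232000
  k2 = f(0.065000, 0.584920) = -0.243935
  k3 = f(0.065000, 0.584144) = -0.243027
  k4 = f(0.130000, 0.568406) = -0.252331
  p ← 0.600000 + (0.13/6)·(k1 + 2k2 + 2k3 + k4) = 0.568404
p(0.13) ≈ 0.5684

0.5684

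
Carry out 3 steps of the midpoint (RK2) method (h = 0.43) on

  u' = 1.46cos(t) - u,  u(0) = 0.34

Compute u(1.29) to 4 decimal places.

Midpoint: k1 = f(t_n, u_n); k2 = f(t_n + h/2, u_n + (h/2)·k1); u_{n+1} = u_n + h·k2.
t=0.000000, u=0.340000:
  k1 = f(0.000000, 0.340000) = 1.120000
  k2 = f(0.215000, 0.580800) = 0.845586
  u ← 0.340000 + 0.43·0.845586 = 0.703602
t=0.430000, u=0.703602:
  k1 = f(0.430000, 0.703602) = 0.623488
  k2 = f(0.645000, 0.837652) = 0.329034
  u ← 0.703602 + 0.43·0.329034 = 0.845086
t=0.860000, u=0.845086:
  k1 = f(0.860000, 0.845086) = 0.107472
  k2 = f(1.075000, 0.868193) = -0.173624
  u ← 0.845086 + 0.43·(-0.173624) = 0.770428
u(1.29) ≈ 0.7704

0.7704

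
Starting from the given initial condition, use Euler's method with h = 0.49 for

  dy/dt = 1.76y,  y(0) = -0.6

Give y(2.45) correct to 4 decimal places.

-13.4436

Euler: y_{n+1} = y_n + h·f(t_n, y_n).
t=0.000000, y=-0.600000: f=-1.056000 → y ← -0.600000 + 0.49·(-1.056000) = -1.117440
t=0.490000, y=-1.117440: f=-1.966694 → y ← -1.117440 + 0.49·(-1.966694) = -2.081120
t=0.980000, y=-2.081120: f=-3.662772 → y ← -2.081120 + 0.49·(-3.662772) = -3.875878
t=1.470000, y=-3.875878: f=-6.821546 → y ← -3.875878 + 0.49·(-6.821546) = -7.218436
t=1.960000, y=-7.218436: f=-12.704447 → y ← -7.218436 + 0.49·(-12.704447) = -13.443615
y(2.45) ≈ -13.4436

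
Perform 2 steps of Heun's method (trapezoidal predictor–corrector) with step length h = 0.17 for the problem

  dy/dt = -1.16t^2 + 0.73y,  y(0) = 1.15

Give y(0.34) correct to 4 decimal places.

Heun: k1 = f(t_n, y_n); k2 = f(t_n + h, y_n + h·k1); y_{n+1} = y_n + (h/2)·(k1 + k2).
t=0.000000, y=1.150000:
  k1 = f(0.000000, 1.150000) = 0.839500
  k2 = f(0.170000, 1.292715) = 0.910158
  y ← 1.150000 + (0.17/2)·(0.839500 + 0.910158) = 1.298721
t=0.170000, y=1.298721:
  k1 = f(0.170000, 1.298721) = 0.914542
  k2 = f(0.340000, 1.454193) = 0.927465
  y ← 1.298721 + (0.17/2)·(0.914542 + 0.927465) = 1.455292
y(0.34) ≈ 1.4553

1.4553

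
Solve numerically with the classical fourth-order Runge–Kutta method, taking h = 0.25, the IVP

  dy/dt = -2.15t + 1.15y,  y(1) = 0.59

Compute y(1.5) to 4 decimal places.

-0.7329

RK4: k1 = f(t_n, y_n); k2 = f(t_n + h/2, y_n + (h/2)·k1); k3 = f(t_n + h/2, y_n + (h/2)·k2); k4 = f(t_n + h, y_n + h·k3); y_{n+1} = y_n + (h/6)·(k1 + 2k2 + 2k3 + k4).
t=1.000000, y=0.590000:
  k1 = f(1.000000, 0.590000) = -1.471500
  k2 = f(1.125000, 0.406062) = -1.951778
  k3 = f(1.125000, 0.346028) = -2.020818
  k4 = f(1.250000, 0.084795) = -2.589985
  y ← 0.590000 + (0.25/6)·(k1 + 2k2 + 2k3 + k4) = 0.089722
t=1.250000, y=0.089722:
  k1 = f(1.250000, 0.089722) = -2.584320
  k2 = f(1.375000, -0.233318) = -3.224566
  k3 = f(1.375000, -0.313349) = -3.316601
  k4 = f(1.500000, -0.739429) = -4.075343
  y ← 0.089722 + (0.25/6)·(k1 + 2k2 + 2k3 + k4) = -0.732861
y(1.5) ≈ -0.7329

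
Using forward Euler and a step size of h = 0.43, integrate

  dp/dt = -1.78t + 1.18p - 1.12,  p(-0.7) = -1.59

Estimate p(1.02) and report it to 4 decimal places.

Euler: p_{n+1} = p_n + h·f(t_n, p_n).
t=-0.700000, p=-1.590000: f=-1.750200 → p ← -1.590000 + 0.43·(-1.750200) = -2.342586
t=-0.270000, p=-2.342586: f=-3.403651 → p ← -2.342586 + 0.43·(-3.403651) = -3.806156
t=0.160000, p=-3.806156: f=-5.896064 → p ← -3.806156 + 0.43·(-5.896064) = -6.341464
t=0.590000, p=-6.341464: f=-9.653127 → p ← -6.341464 + 0.43·(-9.653127) = -10.492308
p(1.02) ≈ -10.4923

-10.4923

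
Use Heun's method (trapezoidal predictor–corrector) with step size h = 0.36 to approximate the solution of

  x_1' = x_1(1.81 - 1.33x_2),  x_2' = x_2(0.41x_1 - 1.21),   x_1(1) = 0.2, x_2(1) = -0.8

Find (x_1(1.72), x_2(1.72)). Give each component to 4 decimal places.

Heun on (x_1,x_2): k1 = f(t_n, state_n); k2 = f(t_n + h, state_n + h·k1); state_{n+1} = state_n + (h/2)·(k1 + k2).
1.000000: (0.200000, -0.800000)
  k1 = (0.574800, 0.902400)
  predictor → (0.406928, -0.475136)
  k2 = (0.993690, 0.495643)
  → (0.482328, -0.548352)
1.360000: (0.482328, -0.548352)
  k1 = (1.224780, 0.555067)
  predictor → (0.923249, -0.348528)
  k2 = (2.099046, 0.289790)
  → (1.080617, -0.396278)
(x_1(1.72), x_2(1.72)) ≈ (1.0806, -0.3963)

1.0806, -0.3963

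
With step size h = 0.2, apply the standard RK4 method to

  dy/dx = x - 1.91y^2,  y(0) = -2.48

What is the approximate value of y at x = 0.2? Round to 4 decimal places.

RK4: k1 = f(x_n, y_n); k2 = f(x_n + h/2, y_n + (h/2)·k1); k3 = f(x_n + h/2, y_n + (h/2)·k2); k4 = f(x_n + h, y_n + h·k3); y_{n+1} = y_n + (h/6)·(k1 + 2k2 + 2k3 + k4).
x=0.000000, y=-2.480000:
  k1 = f(0.000000, -2.480000) = -11.747264
  k2 = f(0.100000, -3.654726) = -25.411918
  k3 = f(0.100000, -5.021192) = -48.055621
  k4 = f(0.200000, -12.091124) = -279.032992
  y ← -2.480000 + (0.2/6)·(k1 + 2k2 + 2k3 + k4) = -17.070511
y(0.2) ≈ -17.0705

-17.0705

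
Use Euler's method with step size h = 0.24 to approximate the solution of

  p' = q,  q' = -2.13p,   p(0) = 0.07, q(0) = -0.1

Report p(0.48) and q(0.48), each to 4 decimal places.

Euler on (p,q): p_{n+1} = p_n + h·p', q_{n+1} = q_n + h·q'.
0.000000: (0.070000, -0.100000); f=(-0.100000, -0.149100) → (0.046000, -0.135784)
0.240000: (0.046000, -0.135784); f=(-0.135784, -0.097980) → (0.013412, -0.159299)
(p(0.48), q(0.48)) ≈ (0.0134, -0.1593)

0.0134, -0.1593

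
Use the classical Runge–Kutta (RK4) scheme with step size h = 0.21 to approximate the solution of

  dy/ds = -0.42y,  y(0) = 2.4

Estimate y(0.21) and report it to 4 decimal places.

2.1974

RK4: k1 = f(s_n, y_n); k2 = f(s_n + h/2, y_n + (h/2)·k1); k3 = f(s_n + h/2, y_n + (h/2)·k2); k4 = f(s_n + h, y_n + h·k3); y_{n+1} = y_n + (h/6)·(k1 + 2k2 + 2k3 + k4).
s=0.000000, y=2.400000:
  k1 = f(0.000000, 2.400000) = -1.008000
  k2 = f(0.105000, 2.294160) = -0.963547
  k3 = f(0.105000, 2.298828) = -0.965508
  k4 = f(0.210000, 2.197243) = -0.922842
  y ← 2.400000 + (0.21/6)·(k1 + 2k2 + 2k3 + k4) = 2.197387
y(0.21) ≈ 2.1974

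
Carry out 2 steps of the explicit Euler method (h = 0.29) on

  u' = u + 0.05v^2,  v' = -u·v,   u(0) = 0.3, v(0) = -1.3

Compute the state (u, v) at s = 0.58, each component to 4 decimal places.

0.5513, -1.0453

Euler on (u,v): u_{n+1} = u_n + h·u', v_{n+1} = v_n + h·v'.
0.000000: (0.300000, -1.300000); f=(0.384500, 0.390000) → (0.411505, -1.186900)
0.290000: (0.411505, -1.186900); f=(0.481942, 0.488415) → (0.551268, -1.045260)
(u(0.58), v(0.58)) ≈ (0.5513, -1.0453)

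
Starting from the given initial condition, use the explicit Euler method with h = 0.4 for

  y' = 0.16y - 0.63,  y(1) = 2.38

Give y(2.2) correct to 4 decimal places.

2.0614

Euler: y_{n+1} = y_n + h·f(x_n, y_n).
x=1.000000, y=2.380000: f=-0.249200 → y ← 2.380000 + 0.4·(-0.249200) = 2.280320
x=1.400000, y=2.280320: f=-0.265149 → y ← 2.280320 + 0.4·(-0.265149) = 2.174260
x=1.800000, y=2.174260: f=-0.282118 → y ← 2.174260 + 0.4·(-0.282118) = 2.061413
y(2.2) ≈ 2.0614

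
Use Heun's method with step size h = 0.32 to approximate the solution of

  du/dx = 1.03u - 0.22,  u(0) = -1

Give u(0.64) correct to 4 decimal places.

Heun: k1 = f(x_n, u_n); k2 = f(x_n + h, u_n + h·k1); u_{n+1} = u_n + (h/2)·(k1 + k2).
x=0.000000, u=-1.000000:
  k1 = f(0.000000, -1.000000) = -1.250000
  k2 = f(0.320000, -1.400000) = -1.662000
  u ← -1.000000 + (0.32/2)·(-1.250000 + (-1.662000)) = -1.465920
x=0.320000, u=-1.465920:
  k1 = f(0.320000, -1.465920) = -1.729898
  k2 = f(0.640000, -2.019487) = -2.300072
  u ← -1.465920 + (0.32/2)·(-1.729898 + (-2.300072)) = -2.110715
u(0.64) ≈ -2.1107

-2.1107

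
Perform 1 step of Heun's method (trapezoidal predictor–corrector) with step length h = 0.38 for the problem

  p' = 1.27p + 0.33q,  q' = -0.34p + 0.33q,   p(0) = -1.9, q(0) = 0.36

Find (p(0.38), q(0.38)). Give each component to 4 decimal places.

-2.9639, 0.7252

Heun on (p,q): k1 = f(t_n, state_n); k2 = f(t_n + h, state_n + h·k1); state_{n+1} = state_n + (h/2)·(k1 + k2).
0.000000: (-1.900000, 0.360000)
  k1 = (-2.294200, 0.764800)
  predictor → (-2.771796, 0.650624)
  k2 = (-3.305475, 1.157117)
  → (-2.963938, 0.725164)
(p(0.38), q(0.38)) ≈ (-2.9639, 0.7252)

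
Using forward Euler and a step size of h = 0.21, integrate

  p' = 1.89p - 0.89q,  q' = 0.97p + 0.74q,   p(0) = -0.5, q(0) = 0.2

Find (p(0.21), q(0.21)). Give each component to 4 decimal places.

-0.7358, 0.1292

Euler on (p,q): p_{n+1} = p_n + h·p', q_{n+1} = q_n + h·q'.
0.000000: (-0.500000, 0.200000); f=(-1.123000, -0.337000) → (-0.735830, 0.129230)
(p(0.21), q(0.21)) ≈ (-0.7358, 0.1292)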